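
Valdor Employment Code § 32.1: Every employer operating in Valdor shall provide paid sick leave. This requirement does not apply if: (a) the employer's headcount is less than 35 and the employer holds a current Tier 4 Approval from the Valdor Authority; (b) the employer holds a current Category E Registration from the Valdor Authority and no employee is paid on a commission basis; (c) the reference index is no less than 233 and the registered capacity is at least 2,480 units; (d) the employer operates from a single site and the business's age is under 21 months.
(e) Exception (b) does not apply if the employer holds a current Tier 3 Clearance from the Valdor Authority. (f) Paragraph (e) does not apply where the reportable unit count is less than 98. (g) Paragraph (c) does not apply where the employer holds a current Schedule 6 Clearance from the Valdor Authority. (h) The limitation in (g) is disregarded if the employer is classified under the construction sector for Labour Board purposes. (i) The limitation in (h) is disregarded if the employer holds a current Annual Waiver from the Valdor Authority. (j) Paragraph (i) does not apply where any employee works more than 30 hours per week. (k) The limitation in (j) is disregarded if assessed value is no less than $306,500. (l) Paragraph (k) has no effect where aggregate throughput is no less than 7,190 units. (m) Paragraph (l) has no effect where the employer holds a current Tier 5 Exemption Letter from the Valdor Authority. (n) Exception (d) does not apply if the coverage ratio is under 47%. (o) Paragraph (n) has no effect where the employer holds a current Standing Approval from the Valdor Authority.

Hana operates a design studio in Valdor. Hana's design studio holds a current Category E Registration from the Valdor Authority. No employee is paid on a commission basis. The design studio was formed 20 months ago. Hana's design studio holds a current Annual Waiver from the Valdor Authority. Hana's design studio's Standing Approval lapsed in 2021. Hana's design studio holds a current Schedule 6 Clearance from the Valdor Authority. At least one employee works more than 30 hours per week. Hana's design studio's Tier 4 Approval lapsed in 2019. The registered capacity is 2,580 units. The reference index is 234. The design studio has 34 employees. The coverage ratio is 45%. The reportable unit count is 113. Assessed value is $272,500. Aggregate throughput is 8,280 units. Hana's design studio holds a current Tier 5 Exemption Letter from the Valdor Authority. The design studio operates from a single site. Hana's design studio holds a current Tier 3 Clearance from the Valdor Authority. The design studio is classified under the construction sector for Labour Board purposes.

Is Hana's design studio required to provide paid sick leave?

No — exception (c) applies; Hana's design studio is not required to provide paid sick leave.

Exception (a) requires that the employer holds a current Tier 4 Approval from the Valdor Authority; but no current Tier 4 Approval is held, so (a) is unavailable.
Exception (b) is satisfied on its face — a current Category E Registration is held; no employee is paid on commission. Turning to paragraphs (e)–(f): (e) is engaged — a current Tier 3 Clearance is held. (f), which would lift (e), is inapplicable — the reportable unit count is 113, not less than 98. Exception (b) does not apply.
Exception (c)'s conditions are all satisfied: the reference index is 234, meeting the 233 threshold; the registered capacity is 2,580 units, meeting the 2,480 units threshold. Applying paragraphs (g)–(m): (g) is engaged (a current Schedule 6 Clearance is held), but is itself disapplied by (h): (h) operates against (g): the design studio is classified under the construction sector. (i) would limit (h) — a current Annual Waiver is held — but (j) sets (i) aside: (j) operates against (i): at least one employee exceeds 30 hours/week. (k) is not engaged (assessed value is $272,500, short of $306,500), so (j) stands. So (c) applies.
All of (d)'s requirements are met (the employer operates from a single site; the business's age is 20 months, under the 21 months limit). However, paragraphs (n)–(o) must be considered: (n) operates against (d): the coverage ratio is 45%, under the 47% limit. (o), which would lift (n), is not engaged — there is no Standing Approval in force. So (d) is unavailable.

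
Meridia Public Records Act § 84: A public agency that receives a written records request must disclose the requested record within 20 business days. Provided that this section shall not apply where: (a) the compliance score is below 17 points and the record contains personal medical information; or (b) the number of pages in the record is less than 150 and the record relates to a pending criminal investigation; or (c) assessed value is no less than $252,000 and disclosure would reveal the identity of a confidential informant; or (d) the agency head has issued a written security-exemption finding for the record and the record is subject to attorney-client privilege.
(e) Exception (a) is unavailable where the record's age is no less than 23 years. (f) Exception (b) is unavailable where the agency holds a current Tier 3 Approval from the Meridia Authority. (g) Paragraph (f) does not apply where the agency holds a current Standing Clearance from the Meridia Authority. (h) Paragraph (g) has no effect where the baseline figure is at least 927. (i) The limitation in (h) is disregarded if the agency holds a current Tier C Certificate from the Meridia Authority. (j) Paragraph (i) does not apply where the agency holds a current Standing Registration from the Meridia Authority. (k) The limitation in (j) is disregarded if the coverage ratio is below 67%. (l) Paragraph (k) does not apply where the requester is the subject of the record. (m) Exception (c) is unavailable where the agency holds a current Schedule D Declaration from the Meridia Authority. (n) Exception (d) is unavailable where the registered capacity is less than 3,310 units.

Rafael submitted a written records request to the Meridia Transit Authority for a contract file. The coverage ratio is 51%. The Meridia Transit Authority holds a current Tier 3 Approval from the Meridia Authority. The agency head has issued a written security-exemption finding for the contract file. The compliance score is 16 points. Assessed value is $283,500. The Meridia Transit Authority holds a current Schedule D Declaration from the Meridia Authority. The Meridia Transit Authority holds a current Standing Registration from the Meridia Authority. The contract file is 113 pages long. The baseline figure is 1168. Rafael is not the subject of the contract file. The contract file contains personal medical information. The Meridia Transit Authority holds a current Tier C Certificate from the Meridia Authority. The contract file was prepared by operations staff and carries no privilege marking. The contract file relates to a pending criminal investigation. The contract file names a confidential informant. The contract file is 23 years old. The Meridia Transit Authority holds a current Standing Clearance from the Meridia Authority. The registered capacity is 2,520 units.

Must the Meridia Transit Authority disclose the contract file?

No — exception (b) applies; the Meridia Transit Authority is not required to disclose the contract file.

Exception (a): the compliance score is 16 points, below the 17 points limit; the contract file contains personal medical information — every condition holds. Turning to paragraph (e): (e) applies — the record's age is 23 years, meeting the 23 years threshold. (a) is therefore removed.
Exception (b)'s conditions are all satisfied: the number of pages in the record is 113, less than the 150 limit; the contract file relates to a pending investigation. Considering the limiting provisions: (f) would limit (b) — a current Tier 3 Approval is held — but (g) sets (f) aside: (g) applies — a current Standing Clearance is held. (h) applies (the baseline figure is 1,168, meeting the 927 threshold), but is displaced by (i): (i) operates — a current Tier C Certificate is held. (j) would limit (i) — a current Standing Registration is held — but (k) sets (j) aside: (k) is engaged — the coverage ratio is 51%, below the 67% limit. (l) does not operate here (Rafael is not the subject of the contract file), so (k) stands. (b) remains available.
All of (c)'s requirements are met (assessed value is $283,500, meeting the $252,000 threshold; the contract file names a confidential informant). But: (m) operates against (c): a current Schedule D Declaration is held. (c) is therefore removed.
Exception (d) requires that the record is subject to attorney-client privilege; but the contract file carries no privilege marking, so (d) is unavailable.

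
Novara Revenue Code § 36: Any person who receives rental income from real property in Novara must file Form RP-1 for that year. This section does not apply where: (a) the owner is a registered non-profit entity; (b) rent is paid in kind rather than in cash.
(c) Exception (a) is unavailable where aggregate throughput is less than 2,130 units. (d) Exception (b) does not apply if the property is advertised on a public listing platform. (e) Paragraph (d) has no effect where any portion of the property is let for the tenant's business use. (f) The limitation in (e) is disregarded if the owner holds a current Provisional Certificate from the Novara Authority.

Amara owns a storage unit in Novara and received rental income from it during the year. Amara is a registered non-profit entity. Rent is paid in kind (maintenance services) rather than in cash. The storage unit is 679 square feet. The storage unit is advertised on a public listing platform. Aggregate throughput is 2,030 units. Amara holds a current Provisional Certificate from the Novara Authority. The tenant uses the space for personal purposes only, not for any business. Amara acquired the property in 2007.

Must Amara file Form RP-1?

Exception (a): Amara is a registered non-profit — every condition holds. However, paragraph (c) must be considered: (c) operates against (a): aggregate throughput is 2,030 units, less than the 2,130 units limit. So (a) is unavailable.
Exception (b): rent is paid in kind — every condition holds. Turning to paragraphs (d)–(f): (d) operates against (b): the property is publicly advertised. (e), which would lift (d), is inapplicable — the space is used for personal purposes only. So (b) is unavailable.
None of the exceptions is available; § 36 applies in full.

Yes — Amara must file Form RP-1.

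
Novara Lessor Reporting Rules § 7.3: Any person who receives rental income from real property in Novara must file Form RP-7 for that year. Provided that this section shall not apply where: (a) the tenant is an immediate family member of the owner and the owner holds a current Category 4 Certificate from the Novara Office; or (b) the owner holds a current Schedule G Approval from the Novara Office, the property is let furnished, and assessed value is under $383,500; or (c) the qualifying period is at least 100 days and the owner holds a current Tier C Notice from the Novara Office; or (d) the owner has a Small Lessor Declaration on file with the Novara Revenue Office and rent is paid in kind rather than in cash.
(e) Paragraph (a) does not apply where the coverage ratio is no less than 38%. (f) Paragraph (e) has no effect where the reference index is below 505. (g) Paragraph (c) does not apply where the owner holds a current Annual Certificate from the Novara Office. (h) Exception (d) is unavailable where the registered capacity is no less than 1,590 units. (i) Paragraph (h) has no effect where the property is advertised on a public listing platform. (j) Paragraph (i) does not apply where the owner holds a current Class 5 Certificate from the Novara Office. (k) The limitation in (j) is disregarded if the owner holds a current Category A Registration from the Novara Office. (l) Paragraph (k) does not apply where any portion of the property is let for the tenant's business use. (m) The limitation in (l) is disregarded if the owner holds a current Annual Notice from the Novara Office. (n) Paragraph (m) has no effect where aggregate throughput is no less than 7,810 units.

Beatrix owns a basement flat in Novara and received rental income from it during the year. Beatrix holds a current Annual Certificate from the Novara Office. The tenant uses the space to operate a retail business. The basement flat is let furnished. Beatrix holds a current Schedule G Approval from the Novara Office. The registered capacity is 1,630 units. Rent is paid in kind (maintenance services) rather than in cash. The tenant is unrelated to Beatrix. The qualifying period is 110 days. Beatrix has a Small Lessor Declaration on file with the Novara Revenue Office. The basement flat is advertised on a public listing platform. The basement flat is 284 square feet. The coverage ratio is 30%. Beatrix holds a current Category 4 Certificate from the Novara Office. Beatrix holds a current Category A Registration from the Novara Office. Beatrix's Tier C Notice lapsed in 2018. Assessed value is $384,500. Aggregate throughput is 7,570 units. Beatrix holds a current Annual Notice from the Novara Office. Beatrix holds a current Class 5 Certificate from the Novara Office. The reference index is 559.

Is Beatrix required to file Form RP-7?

No — exception (d) applies; Beatrix is not required to file Form RP-7.

Exception (a) fails — the tenant is unrelated to the owner.
Exception (b) fails — assessed value is $384,500, not under $383,500.
Exception (c) fails — no current Tier C Notice is held.
All of (d)'s requirements are met (a Small Lessor Declaration is on file; rent is paid in kind). Considering the limiting provisions: (h) operates (the registered capacity is 1,630 units, meeting the 1,590 units threshold), but is overridden by (i): (i) is engaged — the property is publicly advertised. (j) would limit (i) — a current Class 5 Certificate is held — but (k) sets (j) aside: (k) operates against (j): a current Category A Registration is held. (l) is engaged (the space is let for business use), but is overridden by (m): (m) operates against (l): a current Annual Notice is held. (n) is not triggered (aggregate throughput is 7,570 units, short of 7,810 units), so (m) stands. So (d) applies.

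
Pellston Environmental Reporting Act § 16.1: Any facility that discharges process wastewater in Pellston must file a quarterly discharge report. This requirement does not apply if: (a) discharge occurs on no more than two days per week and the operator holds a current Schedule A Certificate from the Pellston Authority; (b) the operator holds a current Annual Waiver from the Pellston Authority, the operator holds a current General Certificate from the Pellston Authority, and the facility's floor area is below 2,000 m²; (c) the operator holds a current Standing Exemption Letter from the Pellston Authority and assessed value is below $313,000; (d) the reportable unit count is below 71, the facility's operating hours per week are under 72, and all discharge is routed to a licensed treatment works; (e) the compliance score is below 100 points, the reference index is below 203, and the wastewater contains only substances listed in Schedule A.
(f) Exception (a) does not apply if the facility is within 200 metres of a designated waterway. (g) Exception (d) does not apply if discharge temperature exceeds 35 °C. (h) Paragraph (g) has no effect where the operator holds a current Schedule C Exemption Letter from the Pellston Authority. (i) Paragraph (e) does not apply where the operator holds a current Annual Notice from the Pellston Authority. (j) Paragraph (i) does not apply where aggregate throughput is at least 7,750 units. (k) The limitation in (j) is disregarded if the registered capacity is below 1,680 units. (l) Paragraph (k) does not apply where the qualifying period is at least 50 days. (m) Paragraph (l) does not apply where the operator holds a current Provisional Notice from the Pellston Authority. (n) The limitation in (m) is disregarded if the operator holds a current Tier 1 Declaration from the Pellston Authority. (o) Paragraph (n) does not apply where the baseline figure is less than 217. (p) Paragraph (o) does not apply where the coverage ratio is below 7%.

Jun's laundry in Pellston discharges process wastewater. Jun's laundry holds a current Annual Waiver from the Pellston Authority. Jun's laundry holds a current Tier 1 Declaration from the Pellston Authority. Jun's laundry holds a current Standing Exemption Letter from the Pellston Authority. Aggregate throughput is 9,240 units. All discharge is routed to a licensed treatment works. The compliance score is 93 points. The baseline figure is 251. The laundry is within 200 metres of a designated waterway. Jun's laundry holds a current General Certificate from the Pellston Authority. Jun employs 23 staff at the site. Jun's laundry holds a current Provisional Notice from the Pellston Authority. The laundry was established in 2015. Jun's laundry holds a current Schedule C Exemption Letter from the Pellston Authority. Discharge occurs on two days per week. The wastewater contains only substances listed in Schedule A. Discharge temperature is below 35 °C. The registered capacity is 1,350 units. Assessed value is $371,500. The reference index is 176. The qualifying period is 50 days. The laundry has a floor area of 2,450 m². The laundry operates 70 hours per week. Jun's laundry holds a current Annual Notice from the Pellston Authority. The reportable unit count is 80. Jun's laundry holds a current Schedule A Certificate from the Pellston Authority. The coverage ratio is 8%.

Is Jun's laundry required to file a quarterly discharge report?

No — exception (e) applies; Jun's laundry is not required to file a quarterly discharge report.

Exception (a)'s conditions are all satisfied: discharge occurs on no more than two days per week; a current Schedule A Certificate is held. But applying paragraph (f): (f) operates against (a): the laundry is within 200 m of a designated waterway. (a) is therefore removed.
Exception (b) does not apply: the facility's floor area is 2,450 m², not below 2,000 m².
Exception (c) fails — assessed value is $371,500, not below $313,000.
Exception (d) requires that the reportable unit count is below 71; but the reportable unit count is 80, not below 71, so (d) is unavailable.
Exception (e) is satisfied on its face — the compliance score is 93 points, below the 100 points limit; the reference index is 176, below the 203 limit; the wastewater is Schedule-A-only. Applying paragraphs (i)–(p): (i) would limit (e) — a current Annual Notice is held — but (j) sets (i) aside: (j) operates against (i): aggregate throughput is 9,240 units, meeting the 7,750 units threshold. (k) operates (the registered capacity is 1,350 units, below the 1,680 units limit), but is displaced by (l): (l) operates against (k): the qualifying period is 50 days, meeting the 50 days threshold. (m) is engaged (a current Provisional Notice is held), but yields to (n): (n) operates against (m): a current Tier 1 Declaration is held. (o), which would lift (n), does not operate here — the baseline figure is 251, not less than 217. So (e) applies.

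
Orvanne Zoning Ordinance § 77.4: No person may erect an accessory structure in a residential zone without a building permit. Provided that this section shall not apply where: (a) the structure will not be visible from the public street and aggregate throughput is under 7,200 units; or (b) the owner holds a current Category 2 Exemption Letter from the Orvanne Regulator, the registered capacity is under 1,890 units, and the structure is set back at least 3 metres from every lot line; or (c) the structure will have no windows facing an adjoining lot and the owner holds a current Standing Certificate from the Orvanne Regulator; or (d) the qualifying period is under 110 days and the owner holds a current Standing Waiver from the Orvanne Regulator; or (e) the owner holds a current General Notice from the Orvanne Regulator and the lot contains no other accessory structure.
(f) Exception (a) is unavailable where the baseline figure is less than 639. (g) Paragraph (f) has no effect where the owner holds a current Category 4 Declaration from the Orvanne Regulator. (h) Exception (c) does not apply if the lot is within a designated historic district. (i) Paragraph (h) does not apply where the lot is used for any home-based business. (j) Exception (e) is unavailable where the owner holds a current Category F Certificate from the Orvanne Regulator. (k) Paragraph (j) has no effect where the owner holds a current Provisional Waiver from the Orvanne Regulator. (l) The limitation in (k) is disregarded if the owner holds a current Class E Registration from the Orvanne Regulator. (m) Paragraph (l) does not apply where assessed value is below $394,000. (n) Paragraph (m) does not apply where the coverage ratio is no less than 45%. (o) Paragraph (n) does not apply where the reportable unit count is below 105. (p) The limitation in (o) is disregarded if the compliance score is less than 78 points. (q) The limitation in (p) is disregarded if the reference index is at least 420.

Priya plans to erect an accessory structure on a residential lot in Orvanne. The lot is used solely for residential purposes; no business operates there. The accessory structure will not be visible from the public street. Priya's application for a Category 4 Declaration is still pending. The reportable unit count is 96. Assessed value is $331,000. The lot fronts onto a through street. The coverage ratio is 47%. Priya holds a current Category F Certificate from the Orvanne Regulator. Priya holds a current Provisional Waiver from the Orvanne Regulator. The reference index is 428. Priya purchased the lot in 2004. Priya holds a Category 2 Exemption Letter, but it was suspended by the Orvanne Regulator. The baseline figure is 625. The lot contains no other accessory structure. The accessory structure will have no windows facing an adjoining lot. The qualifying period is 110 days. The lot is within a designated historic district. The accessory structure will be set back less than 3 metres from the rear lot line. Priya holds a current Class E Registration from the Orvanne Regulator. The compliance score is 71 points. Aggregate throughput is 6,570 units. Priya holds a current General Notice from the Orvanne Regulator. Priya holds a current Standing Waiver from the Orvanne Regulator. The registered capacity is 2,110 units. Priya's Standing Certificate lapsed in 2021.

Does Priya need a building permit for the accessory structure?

Exception (a)'s conditions are all satisfied: the structure will not be visible from the street; aggregate throughput is 6,570 units, under the 7,200 units limit. But applying paragraphs (f)–(g): (f) operates against (a): the baseline figure is 625, less than the 639 limit. (g), which would lift (f), does not operate here — there is no Category 4 Declaration in force. So (a) is unavailable.
Exception (b) does not apply: the Category 2 Exemption Letter is not current.
Exception (c) requires that the owner holds a current Standing Certificate from the Orvanne Regulator; but the Standing Certificate is not current, so (c) is unavailable.
Exception (d) fails — the qualifying period is 110 days, not under 110 days.
All of (e)'s requirements are met (a current General Notice is held; the lot has no other accessory structure). Applying paragraphs (j)–(q): (j) is triggered (a current Category F Certificate is held), but is set aside by (k): (k) is engaged — a current Provisional Waiver is held. (l) would limit (k) — a current Class E Registration is held — but (m) sets (l) aside: (m) is triggered — assessed value is $331,000, below the $394,000 limit. (n) applies (the coverage ratio is 47%, meeting the 45% threshold), but is overridden by (o): (o) operates against (n): the reportable unit count is 96, below the 105 limit. (p) would limit (o) — the compliance score is 71 points, less than the 78 points limit — but (q) sets (p) aside: (q) operates against (p): the reference index is 428, meeting the 420 threshold. So (e) applies.

No — exception (e) applies; Priya does not need a building permit.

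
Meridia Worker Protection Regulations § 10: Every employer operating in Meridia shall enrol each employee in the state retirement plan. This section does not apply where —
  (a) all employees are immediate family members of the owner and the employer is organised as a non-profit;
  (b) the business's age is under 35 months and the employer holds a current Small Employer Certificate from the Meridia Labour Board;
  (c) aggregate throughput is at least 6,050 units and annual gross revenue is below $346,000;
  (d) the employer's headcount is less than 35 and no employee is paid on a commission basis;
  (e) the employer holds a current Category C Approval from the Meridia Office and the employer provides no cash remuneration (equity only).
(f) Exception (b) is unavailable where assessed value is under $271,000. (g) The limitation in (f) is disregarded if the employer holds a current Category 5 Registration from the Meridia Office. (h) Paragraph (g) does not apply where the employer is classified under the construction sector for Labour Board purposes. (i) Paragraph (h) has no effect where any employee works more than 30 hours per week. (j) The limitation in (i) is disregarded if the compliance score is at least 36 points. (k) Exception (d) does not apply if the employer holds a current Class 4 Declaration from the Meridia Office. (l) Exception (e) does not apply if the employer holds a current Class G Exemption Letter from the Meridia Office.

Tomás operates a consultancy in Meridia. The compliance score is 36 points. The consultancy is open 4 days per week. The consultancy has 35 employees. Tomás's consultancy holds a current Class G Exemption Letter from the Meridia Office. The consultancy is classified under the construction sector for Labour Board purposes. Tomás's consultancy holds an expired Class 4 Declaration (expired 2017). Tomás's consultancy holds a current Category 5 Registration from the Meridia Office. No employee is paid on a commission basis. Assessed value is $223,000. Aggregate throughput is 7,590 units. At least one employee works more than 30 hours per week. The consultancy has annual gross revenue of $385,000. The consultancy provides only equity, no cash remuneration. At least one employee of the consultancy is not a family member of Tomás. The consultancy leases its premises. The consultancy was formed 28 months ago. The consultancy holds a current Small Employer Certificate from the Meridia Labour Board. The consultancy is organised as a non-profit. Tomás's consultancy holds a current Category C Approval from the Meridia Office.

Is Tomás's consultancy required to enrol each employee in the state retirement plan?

Exception (a) fails — at least one employee is not a family member.
All of (b)'s requirements are met (the business's age is 28 months, under the 35 months limit; a current Small Employer Certificate is held). But applying paragraphs (f)–(j): (f) is engaged — assessed value is $223,000, under the $271,000 limit. (g) applies (a current Category 5 Registration is held), but is itself disapplied by (h): (h) is triggered — the consultancy is classified under the construction sector. (i) applies (at least one employee exceeds 30 hours/week), but is displaced by (j): (j) operates against (i): the compliance score is 36 points, meeting the 36 points threshold. So (b) is unavailable.
Exception (c) requires that annual gross revenue is below $346,000; but annual gross revenue is $385,000, not below $346,000, so (c) is unavailable.
Exception (d) does not apply: the employer's headcount is 35, not less than 35.
Exception (e)'s conditions are all satisfied: a current Category C Approval is held; remuneration is equity-only. But: (l) operates against (e): a current Class G Exemption Letter is held. So (e) is unavailable.
None of the exceptions is available; § 10 applies in full.

Yes — Tomás's consultancy must enrol each employee in the state retirement plan.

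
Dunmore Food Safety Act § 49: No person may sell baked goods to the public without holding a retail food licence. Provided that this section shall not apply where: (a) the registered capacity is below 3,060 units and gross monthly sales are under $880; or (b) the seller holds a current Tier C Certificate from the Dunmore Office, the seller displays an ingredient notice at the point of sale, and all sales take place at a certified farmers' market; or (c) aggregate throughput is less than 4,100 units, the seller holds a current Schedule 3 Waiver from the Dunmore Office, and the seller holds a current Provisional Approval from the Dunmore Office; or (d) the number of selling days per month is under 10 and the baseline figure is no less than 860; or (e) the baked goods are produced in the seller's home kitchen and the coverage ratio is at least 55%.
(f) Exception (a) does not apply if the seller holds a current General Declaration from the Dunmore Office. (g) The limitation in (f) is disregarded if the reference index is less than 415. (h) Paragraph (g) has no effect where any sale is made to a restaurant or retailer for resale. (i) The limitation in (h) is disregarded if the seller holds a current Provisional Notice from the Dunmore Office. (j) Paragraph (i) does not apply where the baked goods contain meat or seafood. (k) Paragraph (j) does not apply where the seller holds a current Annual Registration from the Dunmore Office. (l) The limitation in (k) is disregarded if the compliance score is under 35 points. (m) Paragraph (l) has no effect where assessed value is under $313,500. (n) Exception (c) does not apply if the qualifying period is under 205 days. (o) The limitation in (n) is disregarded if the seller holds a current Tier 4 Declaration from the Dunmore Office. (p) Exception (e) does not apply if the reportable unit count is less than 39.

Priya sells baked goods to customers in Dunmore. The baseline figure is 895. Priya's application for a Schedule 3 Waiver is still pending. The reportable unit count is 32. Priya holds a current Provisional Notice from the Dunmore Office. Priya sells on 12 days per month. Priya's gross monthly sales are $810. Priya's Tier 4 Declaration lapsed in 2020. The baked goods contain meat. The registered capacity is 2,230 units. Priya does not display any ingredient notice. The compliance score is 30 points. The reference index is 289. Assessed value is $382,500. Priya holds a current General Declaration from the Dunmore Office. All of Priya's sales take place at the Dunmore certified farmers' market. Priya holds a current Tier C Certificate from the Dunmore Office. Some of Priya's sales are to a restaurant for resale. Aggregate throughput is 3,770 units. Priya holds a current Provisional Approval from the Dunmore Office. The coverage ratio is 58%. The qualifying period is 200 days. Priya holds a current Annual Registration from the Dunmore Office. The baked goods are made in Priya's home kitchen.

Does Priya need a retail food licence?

Yes — Priya must hold a retail food licence.

All of (a)'s requirements are met (the registered capacity is 2,230 units, below the 3,060 units limit; gross monthly sales are $810, under the $880 limit). Turning to paragraphs (f)–(m): (f) operates against (a): a current General Declaration is held. (g) would limit (f) — the reference index is 289, less than the 415 limit — but (h) sets (g) aside: (h) operates — some sales are to a restaurant for resale. (i) operates (a current Provisional Notice is held), but is itself disapplied by (j): (j) operates against (i): the baked goods contain meat. (k) applies (a current Annual Registration is held), but is overridden by (l): (l) operates against (k): the compliance score is 30 points, under the 35 points limit. (m), which would lift (l), does not operate here — assessed value is $382,500, not under $313,500. So (a) is unavailable.
Exception (b) does not apply: no ingredient notice is displayed.
Exception (c) requires that the seller holds a current Schedule 3 Waiver from the Dunmore Office; but the Schedule 3 Waiver is not current, so (c) is unavailable.
Exception (d) fails — the number of selling days per month is 12, not under 10.
Exception (e): the baked goods are home-kitchen produced; the coverage ratio is 58%, meeting the 55% threshold — every condition holds. However, paragraph (p) must be considered: (p) is triggered — the reportable unit count is 32, less than the 39 limit. Exception (e) does not apply.
Every exception is unavailable, so the rule governs.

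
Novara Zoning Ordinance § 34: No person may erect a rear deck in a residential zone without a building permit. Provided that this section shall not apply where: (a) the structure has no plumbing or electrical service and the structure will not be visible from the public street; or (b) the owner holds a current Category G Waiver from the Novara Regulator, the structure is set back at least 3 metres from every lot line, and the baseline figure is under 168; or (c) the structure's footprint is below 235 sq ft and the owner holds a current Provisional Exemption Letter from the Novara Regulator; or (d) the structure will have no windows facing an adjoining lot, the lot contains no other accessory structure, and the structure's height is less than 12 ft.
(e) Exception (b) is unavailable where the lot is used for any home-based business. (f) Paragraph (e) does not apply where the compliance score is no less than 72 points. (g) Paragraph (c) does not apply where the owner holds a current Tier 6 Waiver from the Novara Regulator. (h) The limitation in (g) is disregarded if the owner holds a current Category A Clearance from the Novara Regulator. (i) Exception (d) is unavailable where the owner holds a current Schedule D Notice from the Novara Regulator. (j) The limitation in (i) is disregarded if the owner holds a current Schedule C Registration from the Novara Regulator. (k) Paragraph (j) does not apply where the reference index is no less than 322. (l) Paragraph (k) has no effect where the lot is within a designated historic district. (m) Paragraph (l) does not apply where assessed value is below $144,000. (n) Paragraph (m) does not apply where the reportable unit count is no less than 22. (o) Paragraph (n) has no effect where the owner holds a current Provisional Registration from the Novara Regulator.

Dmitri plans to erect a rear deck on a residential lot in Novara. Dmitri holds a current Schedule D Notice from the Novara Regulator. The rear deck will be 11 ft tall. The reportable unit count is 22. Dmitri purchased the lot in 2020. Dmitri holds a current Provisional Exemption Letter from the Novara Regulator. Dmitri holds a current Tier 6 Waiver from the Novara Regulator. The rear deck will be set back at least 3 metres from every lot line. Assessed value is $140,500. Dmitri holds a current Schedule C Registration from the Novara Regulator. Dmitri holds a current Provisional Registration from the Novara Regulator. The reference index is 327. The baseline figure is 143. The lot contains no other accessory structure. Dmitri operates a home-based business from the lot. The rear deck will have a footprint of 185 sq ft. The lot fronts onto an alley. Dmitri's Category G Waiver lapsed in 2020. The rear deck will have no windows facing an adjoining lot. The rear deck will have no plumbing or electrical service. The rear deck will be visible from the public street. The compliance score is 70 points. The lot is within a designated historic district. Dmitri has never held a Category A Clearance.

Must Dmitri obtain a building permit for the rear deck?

Exception (a) requires that the structure will not be visible from the public street; but the structure will be visible from the street, so (a) is unavailable.
Exception (b) fails — no current Category G Waiver is held.
Exception (c): the structure's footprint is 185 sq ft, below the 235 sq ft limit; a current Provisional Exemption Letter is held — every condition holds. But: (g) is triggered — a current Tier 6 Waiver is held. (h), which would lift (g), does not operate here — no current Category A Clearance is held. So (c) is unavailable.
Exception (d): no windows face an adjoining lot; the lot has no other accessory structure; the structure's height is 11 ft, less than the 12 ft limit — every condition holds. But: (i) operates against (d): a current Schedule D Notice is held. (j) would limit (i) — a current Schedule C Registration is held — but (k) sets (j) aside: (k) operates against (j): the reference index is 327, meeting the 322 threshold. (l) operates (the lot is in a historic district), but is itself disapplied by (m): (m) operates against (l): assessed value is $140,500, below the $144,000 limit. (n) is engaged (the reportable unit count is 22, meeting the 22 threshold), but is itself disapplied by (o): (o) applies — a current Provisional Registration is held. So (d) is unavailable.
Every exception is unavailable, so the rule governs.

Yes — Dmitri must obtain a building permit.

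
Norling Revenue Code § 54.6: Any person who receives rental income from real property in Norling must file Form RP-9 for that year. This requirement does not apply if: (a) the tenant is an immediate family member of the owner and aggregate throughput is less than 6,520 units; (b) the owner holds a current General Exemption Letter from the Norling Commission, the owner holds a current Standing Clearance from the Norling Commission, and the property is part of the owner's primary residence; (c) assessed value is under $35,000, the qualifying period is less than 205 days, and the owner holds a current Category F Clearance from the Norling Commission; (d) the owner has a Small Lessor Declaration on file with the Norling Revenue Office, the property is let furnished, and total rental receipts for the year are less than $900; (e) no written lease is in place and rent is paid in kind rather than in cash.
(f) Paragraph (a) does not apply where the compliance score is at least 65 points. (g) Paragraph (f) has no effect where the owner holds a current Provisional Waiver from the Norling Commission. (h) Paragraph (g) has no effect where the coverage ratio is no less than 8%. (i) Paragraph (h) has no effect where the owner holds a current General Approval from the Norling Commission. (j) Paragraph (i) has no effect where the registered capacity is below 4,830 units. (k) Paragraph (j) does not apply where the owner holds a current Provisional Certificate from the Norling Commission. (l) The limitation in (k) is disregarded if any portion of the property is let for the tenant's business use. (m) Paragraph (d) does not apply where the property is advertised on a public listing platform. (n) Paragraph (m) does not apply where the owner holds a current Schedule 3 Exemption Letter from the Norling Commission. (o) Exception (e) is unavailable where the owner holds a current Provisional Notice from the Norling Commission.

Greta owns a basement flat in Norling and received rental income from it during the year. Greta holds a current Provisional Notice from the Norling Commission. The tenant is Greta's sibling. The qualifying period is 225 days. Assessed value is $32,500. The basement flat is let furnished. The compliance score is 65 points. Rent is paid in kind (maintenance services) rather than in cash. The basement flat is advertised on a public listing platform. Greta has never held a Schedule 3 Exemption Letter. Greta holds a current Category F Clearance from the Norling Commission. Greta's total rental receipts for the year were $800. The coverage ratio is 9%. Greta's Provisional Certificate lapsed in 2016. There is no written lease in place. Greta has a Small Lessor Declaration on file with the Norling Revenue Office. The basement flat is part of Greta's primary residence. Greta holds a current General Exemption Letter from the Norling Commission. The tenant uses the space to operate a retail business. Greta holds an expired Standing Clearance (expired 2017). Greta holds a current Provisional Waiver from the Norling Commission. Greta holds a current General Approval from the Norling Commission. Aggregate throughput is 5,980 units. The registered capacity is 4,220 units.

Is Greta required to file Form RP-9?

Exception (a): the tenant is an immediate family member; aggregate throughput is 5,980 units, less than the 6,520 units limit — every condition holds. But: (f) operates against (a): the compliance score is 65 points, meeting the 65 points threshold. (g) would limit (f) — a current Provisional Waiver is held — but (h) sets (g) aside: (h) operates against (g): the coverage ratio is 9%, meeting the 8% threshold. (i) operates (a current General Approval is held), but is set aside by (j): (j) operates against (i): the registered capacity is 4,220 units, below the 4,830 units limit. (k), which would lift (j), is not triggered — the Provisional Certificate is not current. (a) is therefore removed.
Exception (b) does not apply: there is no Standing Clearance in force.
Exception (c) requires that the qualifying period is less than 205 days; but the qualifying period is 225 days, not less than 205 days, so (c) is unavailable.
Exception (d): a Small Lessor Declaration is on file; the property is let furnished; total rental receipts for the year are $800, less than the $900 limit — every condition holds. But applying paragraphs (m)–(n): (m) operates against (d): the property is publicly advertised. (n) is inapplicable (the Schedule 3 Exemption Letter is not current), so (m) stands. (d) is therefore removed.
All of (e)'s requirements are met (there is no written lease; rent is paid in kind). But: (o) is triggered — a current Provisional Notice is held. (e) is therefore removed.
No exception displaces § 54.6.

Yes — Greta must file Form RP-9.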